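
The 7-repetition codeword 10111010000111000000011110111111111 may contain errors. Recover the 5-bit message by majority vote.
Split into 7-bit blocks and majority-vote each:
  block 1 = 1011101: 5 ones, 2 zeros → 1
  block 2 = 0000111: 3 ones, 4 zeros → 0
  block 3 = 0000000: 0 ones, 7 zeros → 0
  block 4 = 1111011: 6 ones, 1 zeros → 1
  block 5 = 1111111: 7 ones, 0 zeros → 1
Decoded = 10011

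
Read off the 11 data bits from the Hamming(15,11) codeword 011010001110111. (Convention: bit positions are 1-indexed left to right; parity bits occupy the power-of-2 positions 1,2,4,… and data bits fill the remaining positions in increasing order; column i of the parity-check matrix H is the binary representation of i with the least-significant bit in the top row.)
Parity bits occupy power-of-2 positions; data bits are at positions {3,5,6,7,9,10,11,12,13,14,15} (1-indexed).
Extract: c[3]=1 c[5]=1 c[6]=0 c[7]=0 c[9]=1 c[10]=1 c[11]=1 c[12]=0 c[13]=1 c[14]=1 c[15]=1
Data = 11001110111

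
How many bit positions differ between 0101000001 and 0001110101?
XOR = 0100110100, count of 1s = 4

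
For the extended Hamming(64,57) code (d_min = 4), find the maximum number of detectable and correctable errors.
Detection only: up to d_min − 1 = 3 errors.
Correction: up to ⌊(d_min − 1)/2⌋ = ⌊3/2⌋ = 1 errors.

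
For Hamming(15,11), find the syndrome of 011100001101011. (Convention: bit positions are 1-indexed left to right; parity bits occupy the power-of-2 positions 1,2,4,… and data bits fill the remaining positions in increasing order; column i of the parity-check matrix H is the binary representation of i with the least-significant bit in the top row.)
Syndrome s = H · r^T (mod 2), r = 011100001101011:
  s[0] = (101010101010101)·(011100001101011) mod 2 = 0+0+1+0+0+0+0+0+1+0+0+0+0+0+1 mod 2 = 1
  s[1] = (011001100110011)·(011100001101011) mod 2 = 0+1+1+0+0+0+0+0+0+1+0+0+0+1+1 mod 2 = 1
  s[2] = (000111100001111)·(011100001101011) mod 2 = 0+0+0+1+0+0+0+0+0+0+0+1+0+1+1 mod 2 = 0
  s[3] = (000000011111111)·(011100001101011) mod 2 = 0+0+0+0+0+0+0+0+1+1+0+1+0+1+1 mod 2 = 1
Syndrome = 1101
Non-zero syndrome: error at position 11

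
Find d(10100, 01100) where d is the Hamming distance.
XOR = 11000, count of 1s = 2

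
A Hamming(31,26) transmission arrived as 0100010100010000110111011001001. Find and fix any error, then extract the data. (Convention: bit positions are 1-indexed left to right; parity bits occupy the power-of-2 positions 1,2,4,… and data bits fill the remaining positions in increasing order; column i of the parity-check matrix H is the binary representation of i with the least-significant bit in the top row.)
Syndrome s = H · r^T (mod 2), r = 0100010100010000110111011001001:
  s[0] = (1010101010101010101010101010101)·(0100010100010000110111011001001) mod 2 = 0+0+0+0+0+0+0+0+0+0+0+0+0+0+0+0+1+0+0+0+1+0+0+0+1+0+0+0+0+0+1 mod 2 = 0
  s[1] = (0110011001100110011001100110011)·(0100010100010000110111011001001) mod 2 = 0+1+0+0+0+1+0+0+0+0+0+0+0+0+0+0+0+1+0+0+0+1+0+0+0+0+0+0+0+0+1 mod 2 = 1
  s[2] = (0001111000011110000111100001111)·(0100010100010000110111011001001) mod 2 = 0+0+0+0+0+1+0+0+0+0+0+1+0+0+0+0+0+0+0+1+1+1+0+0+0+0+0+1+0+0+1 mod 2 = 1
  s[3] = (0000000111111110000000011111111)·(0100010100010000110111011001001) mod 2 = 0+0+0+0+0+0+0+1+0+0+0+1+0+0+0+0+0+0+0+0+0+0+0+1+1+0+0+1+0+0+1 mod 2 = 0
  s[4] = (0000000000000001111111111111111)·(0100010100010000110111011001001) mod 2 = 0+0+0+0+0+0+0+0+0+0+0+0+0+0+0+0+1+1+0+1+1+1+0+1+1+0+0+1+0+0+1 mod 2 = 1
Syndrome = 01101
Column 22 of H equals this syndrome → error at bit 22 (1-indexed).
Flip bit 22: 0100010100010000110111011001001 → 0100010100010000110110011001001
Extract data bits at positions {3,5,6,7,9,10,11,12,13,14,15,17,18,19,20,21,22,23,24,25,26,27,28,29,30,31}: 00100001000110110011001001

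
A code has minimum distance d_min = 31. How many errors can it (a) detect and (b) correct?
(a) Detection requires d_min ≥ e+1, so e ≤ d_min − 1 = 30.
(b) Correction requires d_min ≥ 2t+1, so t ≤ ⌊(d_min − 1)/2⌋ = ⌊30/2⌋ = 15.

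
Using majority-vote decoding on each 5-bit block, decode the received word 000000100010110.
Split into 5-bit blocks and majority-vote each:
  block 1 = 00000: 0 ones, 5 zeros → 0
  block 2 = 01000: 1 ones, 4 zeros → 0
  block 3 = 10110: 3 ones, 2 zeros → 1
Decoded = 001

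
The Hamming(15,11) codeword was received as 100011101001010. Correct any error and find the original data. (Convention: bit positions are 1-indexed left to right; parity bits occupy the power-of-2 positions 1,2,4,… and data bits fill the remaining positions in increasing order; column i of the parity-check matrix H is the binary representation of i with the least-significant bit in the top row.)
Syndrome s = H · r^T (mod 2), r = 100011101001010:
  s[0] = (101010101010101)·(100011101001010) mod 2 = 1+0+0+0+1+0+1+0+1+0+0+0+0+0+0 mod 2 = 0
  s[1] = (011001100110011)·(100011101001010) mod 2 = 0+0+0+0+0+1+1+0+0+0+0+0+0+1+0 mod 2 = 1
  s[2] = (000111100001111)·(100011101001010) mod 2 = 0+0+0+0+1+1+1+0+0+0+0+1+0+1+0 mod 2 = 1
  s[3] = (000000011111111)·(100011101001010) mod 2 = 0+0+0+0+0+0+0+0+1+0+0+1+0+1+0 mod 2 = 1
Syndrome = 0111
Column 14 of H equals this syndrome → error at bit 14 (1-indexed).
Flip bit 14: 100011101001010 → 100011101001000
Extract data bits at positions {3,5,6,7,9,10,11,12,13,14,15}: 01111001000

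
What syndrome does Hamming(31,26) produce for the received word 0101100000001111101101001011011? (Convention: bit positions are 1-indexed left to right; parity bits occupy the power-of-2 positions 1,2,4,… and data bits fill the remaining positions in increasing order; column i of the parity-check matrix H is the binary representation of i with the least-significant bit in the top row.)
Syndrome s = H · r^T (mod 2), r = 0101100000001111101101001011011:
  s[0] = (1010101010101010101010101010101)·(0101100000001111101101001011011) mod 2 = 0+0+0+0+1+0+0+0+0+0+0+0+1+0+1+0+1+0+1+0+0+0+0+0+1+0+1+0+0+0+1 mod 2 = 0
  s[1] = (0110011001100110011001100110011)·(0101100000001111101101001011011) mod 2 = 0+1+0+0+0+0+0+0+0+0+0+0+0+1+1+0+0+0+1+0+0+1+0+0+0+0+1+0+0+1+1 mod 2 = 0
  s[2] = (0001111000011110000111100001111)·(0101100000001111101101001011011) mod 2 = 0+0+0+1+1+0+0+0+0+0+0+0+1+1+1+0+0+0+0+1+0+1+0+0+0+0+0+1+0+1+1 mod 2 = 0
  s[3] = (0000000111111110000000011111111)·(0101100000001111101101001011011) mod 2 = 0+0+0+0+0+0+0+0+0+0+0+0+1+1+1+0+0+0+0+0+0+0+0+0+1+0+1+1+0+1+1 mod 2 = 0
  s[4] = (0000000000000001111111111111111)·(0101100000001111101101001011011) mod 2 = 0+0+0+0+0+0+0+0+0+0+0+0+0+0+0+1+1+0+1+1+0+1+0+0+1+0+1+1+0+1+1 mod 2 = 0
Syndrome = 00000
s = 0: no error detected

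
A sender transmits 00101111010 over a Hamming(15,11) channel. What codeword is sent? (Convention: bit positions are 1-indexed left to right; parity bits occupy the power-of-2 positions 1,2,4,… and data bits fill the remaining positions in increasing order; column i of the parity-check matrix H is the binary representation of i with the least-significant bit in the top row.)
Codeword c = d · G (mod 2), d = 00101111010:
  c[0] = d·G[:,0] = (00101111010)·(11011010101) mod 2 = 0+0+0+0+1+0+1+0+0+0+0 mod 2 = 0
  c[1] = d·G[:,1] = (00101111010)·(10110110011) mod 2 = 0+0+1+0+0+1+1+0+0+1+0 mod 2 = 0
  c[2] = d·G[:,2] = (00101111010)·(10000000000) mod 2 = 0+0+0+0+0+0+0+0+0+0+0 mod 2 = 0
  c[3] = d·G[:,3] = (00101111010)·(01110001111) mod 2 = 0+0+1+0+0+0+0+1+0+1+0 mod 2 = 1
  c[4] = d·G[:,4] = (00101111010)·(01000000000) mod 2 = 0+0+0+0+0+0+0+0+0+0+0 mod 2 = 0
  c[5] = d·G[:,5] = (00101111010)·(00100000000) mod 2 = 0+0+1+0+0+0+0+0+0+0+0 mod 2 = 1
  c[6] = d·G[:,6] = (00101111010)·(00010000000) mod 2 = 0+0+0+0+0+0+0+0+0+0+0 mod 2 = 0
  c[7] = d·G[:,7] = (00101111010)·(00001111111) mod 2 = 0+0+0+0+1+1+1+1+0+1+0 mod 2 = 1
  c[8] = d·G[:,8] = (00101111010)·(00001000000) mod 2 = 0+0+0+0+1+0+0+0+0+0+0 mod 2 = 1
  c[9] = d·G[:,9] = (00101111010)·(00000100000) mod 2 = 0+0+0+0+0+1+0+0+0+0+0 mod 2 = 1
  c[10] = d·G[:,10] = (00101111010)·(00000010000) mod 2 = 0+0+0+0+0+0+1+0+0+0+0 mod 2 = 1
  c[11] = d·G[:,11] = (00101111010)·(00000001000) mod 2 = 0+0+0+0+0+0+0+1+0+0+0 mod 2 = 1
  c[12] = d·G[:,12] = (00101111010)·(00000000100) mod 2 = 0+0+0+0+0+0+0+0+0+0+0 mod 2 = 0
  c[13] = d·G[:,13] = (00101111010)·(00000000010) mod 2 = 0+0+0+0+0+0+0+0+0+1+0 mod 2 = 1
  c[14] = d·G[:,14] = (00101111010)·(00000000001) mod 2 = 0+0+0+0+0+0+0+0+0+0+0 mod 2 = 0
Codeword = 000101011111010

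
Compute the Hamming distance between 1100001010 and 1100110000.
XOR = 0000111010, count of 1s = 4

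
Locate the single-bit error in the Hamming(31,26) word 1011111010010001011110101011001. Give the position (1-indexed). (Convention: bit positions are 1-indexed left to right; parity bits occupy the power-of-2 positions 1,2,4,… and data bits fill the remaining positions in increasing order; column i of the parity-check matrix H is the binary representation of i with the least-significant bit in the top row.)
Syndrome s = H · r^T (mod 2), r = 1011111010010001011110101011001:
  s[0] = (1010101010101010101010101010101)·(1011111010010001011110101011001) mod 2 = 1+0+1+0+1+0+1+0+1+0+0+0+0+0+0+0+0+0+1+0+1+0+1+0+1+0+1+0+0+0+1 mod 2 = 1
  s[1] = (0110011001100110011001100110011)·(1011111010010001011110101011001) mod 2 = 0+0+1+0+0+1+1+0+0+0+0+0+0+0+0+0+0+1+1+0+0+0+1+0+0+0+1+0+0+0+1 mod 2 = 0
  s[2] = (0001111000011110000111100001111)·(1011111010010001011110101011001) mod 2 = 0+0+0+1+1+1+1+0+0+0+0+1+0+0+0+0+0+0+0+1+1+0+1+0+0+0+0+1+0+0+1 mod 2 = 0
  s[3] = (0000000111111110000000011111111)·(1011111010010001011110101011001) mod 2 = 0+0+0+0+0+0+0+0+1+0+0+1+0+0+0+0+0+0+0+0+0+0+0+0+1+0+1+1+0+0+1 mod 2 = 0
  s[4] = (0000000000000001111111111111111)·(1011111010010001011110101011001) mod 2 = 0+0+0+0+0+0+0+0+0+0+0+0+0+0+0+1+0+1+1+1+1+0+1+0+1+0+1+1+0+0+1 mod 2 = 0
Syndrome = 10000
Column i of H is the binary representation of i, so the syndrome is the binary index of the flipped bit.
Read s = 10000 with s[0] as LSB: 1·2^0 + 0·2^1 + 0·2^2 + 0·2^3 + 0·2^4 = 1.
Error is at bit position 1.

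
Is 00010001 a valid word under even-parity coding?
Sum of all bits: 0+0+0+1+0+0+0+1 = 2; 2 mod 2 = 0. Result is 0 → valid parity.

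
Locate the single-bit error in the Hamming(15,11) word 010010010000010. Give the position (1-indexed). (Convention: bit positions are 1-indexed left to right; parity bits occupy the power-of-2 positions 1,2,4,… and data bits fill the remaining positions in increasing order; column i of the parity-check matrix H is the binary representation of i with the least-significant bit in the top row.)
Syndrome s = H · r^T (mod 2), r = 010010010000010:
  s[0] = (101010101010101)·(010010010000010) mod 2 = 0+0+0+0+1+0+0+0+0+0+0+0+0+0+0 mod 2 = 1
  s[1] = (011001100110011)·(010010010000010) mod 2 = 0+1+0+0+0+0+0+0+0+0+0+0+0+1+0 mod 2 = 0
  s[2] = (000111100001111)·(010010010000010) mod 2 = 0+0+0+0+1+0+0+0+0+0+0+0+0+1+0 mod 2 = 0
  s[3] = (000000011111111)·(010010010000010) mod 2 = 0+0+0+0+0+0+0+1+0+0+0+0+0+1+0 mod 2 = 0
Syndrome = 1000
Column i of H is the binary representation of i, so the syndrome is the binary index of the flipped bit.
Read s = 1000 with s[0] as LSB: 1·2^0 + 0·2^1 + 0·2^2 + 0·2^3 = 1.
Error is at bit position 1.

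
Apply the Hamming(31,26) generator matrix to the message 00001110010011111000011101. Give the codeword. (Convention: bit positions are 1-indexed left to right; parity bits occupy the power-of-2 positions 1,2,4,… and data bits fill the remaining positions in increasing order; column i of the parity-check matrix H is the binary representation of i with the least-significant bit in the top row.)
Codeword c = d · G (mod 2), d = 00001110010011111000011101:
  c[0] = d·G[:,0] = (00001110010011111000011101)·(11011010101101010101010101) mod 2 = 0+0+0+0+1+0+1+0+0+0+0+0+0+1+0+1+0+0+0+0+0+1+0+1+0+1 mod 2 = 1
  c[1] = d·G[:,1] = (00001110010011111000011101)·(10110110011011001100110011) mod 2 = 0+0+0+0+0+1+1+0+0+1+0+0+1+1+0+0+1+0+0+0+0+1+0+0+0+1 mod 2 = 0
  c[2] = d·G[:,2] = (00001110010011111000011101)·(10000000000000000000000000) mod 2 = 0+0+0+0+0+0+0+0+0+0+0+0+0+0+0+0+0+0+0+0+0+0+0+0+0+0 mod 2 = 0
  c[3] = d·G[:,3] = (00001110010011111000011101)·(01110001111000111100001111) mod 2 = 0+0+0+0+0+0+0+0+0+1+0+0+0+0+1+1+1+0+0+0+0+0+1+1+0+1 mod 2 = 1
  c[4] = d·G[:,4] = (00001110010011111000011101)·(01000000000000000000000000) mod 2 = 0+0+0+0+0+0+0+0+0+0+0+0+0+0+0+0+0+0+0+0+0+0+0+0+0+0 mod 2 = 0
  c[5] = d·G[:,5] = (00001110010011111000011101)·(00100000000000000000000000) mod 2 = 0+0+0+0+0+0+0+0+0+0+0+0+0+0+0+0+0+0+0+0+0+0+0+0+0+0 mod 2 = 0
  c[6] = d·G[:,6] = (00001110010011111000011101)·(00010000000000000000000000) mod 2 = 0+0+0+0+0+0+0+0+0+0+0+0+0+0+0+0+0+0+0+0+0+0+0+0+0+0 mod 2 = 0
  c[7] = d·G[:,7] = (00001110010011111000011101)·(00001111111000000011111111) mod 2 = 0+0+0+0+1+1+1+0+0+1+0+0+0+0+0+0+0+0+0+0+0+1+1+1+0+1 mod 2 = 0
  c[8] = d·G[:,8] = (00001110010011111000011101)·(00001000000000000000000000) mod 2 = 0+0+0+0+1+0+0+0+0+0+0+0+0+0+0+0+0+0+0+0+0+0+0+0+0+0 mod 2 = 1
  c[9] = d·G[:,9] = (00001110010011111000011101)·(00000100000000000000000000) mod 2 = 0+0+0+0+0+1+0+0+0+0+0+0+0+0+0+0+0+0+0+0+0+0+0+0+0+0 mod 2 = 1
  c[10] = d·G[:,10] = (00001110010011111000011101)·(00000010000000000000000000) mod 2 = 0+0+0+0+0+0+1+0+0+0+0+0+0+0+0+0+0+0+0+0+0+0+0+0+0+0 mod 2 = 1
  c[11] = d·G[:,11] = (00001110010011111000011101)·(00000001000000000000000000) mod 2 = 0+0+0+0+0+0+0+0+0+0+0+0+0+0+0+0+0+0+0+0+0+0+0+0+0+0 mod 2 = 0
  c[12] = d·G[:,12] = (00001110010011111000011101)·(00000000100000000000000000) mod 2 = 0+0+0+0+0+0+0+0+0+0+0+0+0+0+0+0+0+0+0+0+0+0+0+0+0+0 mod 2 = 0
  c[13] = d·G[:,13] = (00001110010011111000011101)·(00000000010000000000000000) mod 2 = 0+0+0+0+0+0+0+0+0+1+0+0+0+0+0+0+0+0+0+0+0+0+0+0+0+0 mod 2 = 1
  c[14] = d·G[:,14] = (00001110010011111000011101)·(00000000001000000000000000) mod 2 = 0+0+0+0+0+0+0+0+0+0+0+0+0+0+0+0+0+0+0+0+0+0+0+0+0+0 mod 2 = 0
  c[15] = d·G[:,15] = (00001110010011111000011101)·(00000000000111111111111111) mod 2 = 0+0+0+0+0+0+0+0+0+0+0+0+1+1+1+1+1+0+0+0+0+1+1+1+0+1 mod 2 = 1
  c[16] = d·G[:,16] = (00001110010011111000011101)·(00000000000100000000000000) mod 2 = 0+0+0+0+0+0+0+0+0+0+0+0+0+0+0+0+0+0+0+0+0+0+0+0+0+0 mod 2 = 0
  c[17] = d·G[:,17] = (00001110010011111000011101)·(00000000000010000000000000) mod 2 = 0+0+0+0+0+0+0+0+0+0+0+0+1+0+0+0+0+0+0+0+0+0+0+0+0+0 mod 2 = 1
  c[18] = d·G[:,18] = (00001110010011111000011101)·(00000000000001000000000000) mod 2 = 0+0+0+0+0+0+0+0+0+0+0+0+0+1+0+0+0+0+0+0+0+0+0+0+0+0 mod 2 = 1
  c[19] = d·G[:,19] = (00001110010011111000011101)·(00000000000000100000000000) mod 2 = 0+0+0+0+0+0+0+0+0+0+0+0+0+0+1+0+0+0+0+0+0+0+0+0+0+0 mod 2 = 1
  c[20] = d·G[:,20] = (00001110010011111000011101)·(00000000000000010000000000) mod 2 = 0+0+0+0+0+0+0+0+0+0+0+0+0+0+0+1+0+0+0+0+0+0+0+0+0+0 mod 2 = 1
  c[21] = d·G[:,21] = (00001110010011111000011101)·(00000000000000001000000000) mod 2 = 0+0+0+0+0+0+0+0+0+0+0+0+0+0+0+0+1+0+0+0+0+0+0+0+0+0 mod 2 = 1
  c[22] = d·G[:,22] = (00001110010011111000011101)·(00000000000000000100000000) mod 2 = 0+0+0+0+0+0+0+0+0+0+0+0+0+0+0+0+0+0+0+0+0+0+0+0+0+0 mod 2 = 0
  c[23] = d·G[:,23] = (00001110010011111000011101)·(00000000000000000010000000) mod 2 = 0+0+0+0+0+0+0+0+0+0+0+0+0+0+0+0+0+0+0+0+0+0+0+0+0+0 mod 2 = 0
  c[24] = d·G[:,24] = (00001110010011111000011101)·(00000000000000000001000000) mod 2 = 0+0+0+0+0+0+0+0+0+0+0+0+0+0+0+0+0+0+0+0+0+0+0+0+0+0 mod 2 = 0
  c[25] = d·G[:,25] = (00001110010011111000011101)·(00000000000000000000100000) mod 2 = 0+0+0+0+0+0+0+0+0+0+0+0+0+0+0+0+0+0+0+0+0+0+0+0+0+0 mod 2 = 0
  c[26] = d·G[:,26] = (00001110010011111000011101)·(00000000000000000000010000) mod 2 = 0+0+0+0+0+0+0+0+0+0+0+0+0+0+0+0+0+0+0+0+0+1+0+0+0+0 mod 2 = 1
  c[27] = d·G[:,27] = (00001110010011111000011101)·(00000000000000000000001000) mod 2 = 0+0+0+0+0+0+0+0+0+0+0+0+0+0+0+0+0+0+0+0+0+0+1+0+0+0 mod 2 = 1
  c[28] = d·G[:,28] = (00001110010011111000011101)·(00000000000000000000000100) mod 2 = 0+0+0+0+0+0+0+0+0+0+0+0+0+0+0+0+0+0+0+0+0+0+0+1+0+0 mod 2 = 1
  c[29] = d·G[:,29] = (00001110010011111000011101)·(00000000000000000000000010) mod 2 = 0+0+0+0+0+0+0+0+0+0+0+0+0+0+0+0+0+0+0+0+0+0+0+0+0+0 mod 2 = 0
  c[30] = d·G[:,30] = (00001110010011111000011101)·(00000000000000000000000001) mod 2 = 0+0+0+0+0+0+0+0+0+0+0+0+0+0+0+0+0+0+0+0+0+0+0+0+0+1 mod 2 = 1
Codeword = 1001000011100101011111000011101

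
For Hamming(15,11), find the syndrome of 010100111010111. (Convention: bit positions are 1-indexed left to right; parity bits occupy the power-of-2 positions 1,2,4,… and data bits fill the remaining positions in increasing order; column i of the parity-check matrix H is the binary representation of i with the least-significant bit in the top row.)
Syndrome s = H · r^T (mod 2), r = 010100111010111:
  s[0] = (101010101010101)·(010100111010111) mod 2 = 0+0+0+0+0+0+1+0+1+0+1+0+1+0+1 mod 2 = 1
  s[1] = (011001100110011)·(010100111010111) mod 2 = 0+1+0+0+0+0+1+0+0+0+1+0+0+1+1 mod 2 = 1
  s[2] = (000111100001111)·(010100111010111) mod 2 = 0+0+0+1+0+0+1+0+0+0+0+0+1+1+1 mod 2 = 1
  s[3] = (000000011111111)·(010100111010111) mod 2 = 0+0+0+0+0+0+0+1+1+0+1+0+1+1+1 mod 2 = 0
Syndrome = 1110
Non-zero syndrome: error at position 7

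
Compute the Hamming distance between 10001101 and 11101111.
XOR = 01100010, count of 1s = 3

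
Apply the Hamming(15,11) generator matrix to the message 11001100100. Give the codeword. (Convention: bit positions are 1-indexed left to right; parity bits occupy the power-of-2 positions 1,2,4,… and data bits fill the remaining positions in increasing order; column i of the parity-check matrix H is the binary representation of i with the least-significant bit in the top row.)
Codeword c = d · G (mod 2), d = 11001100100:
  c[0] = d·G[:,0] = (11001100100)·(11011010101) mod 2 = 1+1+0+0+1+0+0+0+1+0+0 mod 2 = 0
  c[1] = d·G[:,1] = (11001100100)·(10110110011) mod 2 = 1+0+0+0+0+1+0+0+0+0+0 mod 2 = 0
  c[2] = d·G[:,2] = (11001100100)·(10000000000) mod 2 = 1+0+0+0+0+0+0+0+0+0+0 mod 2 = 1
  c[3] = d·G[:,3] = (11001100100)·(01110001111) mod 2 = 0+1+0+0+0+0+0+0+1+0+0 mod 2 = 0
  c[4] = d·G[:,4] = (11001100100)·(01000000000) mod 2 = 0+1+0+0+0+0+0+0+0+0+0 mod 2 = 1
  c[5] = d·G[:,5] = (11001100100)·(00100000000) mod 2 = 0+0+0+0+0+0+0+0+0+0+0 mod 2 = 0
  c[6] = d·G[:,6] = (11001100100)·(00010000000) mod 2 = 0+0+0+0+0+0+0+0+0+0+0 mod 2 = 0
  c[7] = d·G[:,7] = (11001100100)·(00001111111) mod 2 = 0+0+0+0+1+1+0+0+1+0+0 mod 2 = 1
  c[8] = d·G[:,8] = (11001100100)·(00001000000) mod 2 = 0+0+0+0+1+0+0+0+0+0+0 mod 2 = 1
  c[9] = d·G[:,9] = (11001100100)·(00000100000) mod 2 = 0+0+0+0+0+1+0+0+0+0+0 mod 2 = 1
  c[10] = d·G[:,10] = (11001100100)·(00000010000) mod 2 = 0+0+0+0+0+0+0+0+0+0+0 mod 2 = 0
  c[11] = d·G[:,11] = (11001100100)·(00000001000) mod 2 = 0+0+0+0+0+0+0+0+0+0+0 mod 2 = 0
  c[12] = d·G[:,12] = (11001100100)·(00000000100) mod 2 = 0+0+0+0+0+0+0+0+1+0+0 mod 2 = 1
  c[13] = d·G[:,13] = (11001100100)·(00000000010) mod 2 = 0+0+0+0+0+0+0+0+0+0+0 mod 2 = 0
  c[14] = d·G[:,14] = (11001100100)·(00000000001) mod 2 = 0+0+0+0+0+0+0+0+0+0+0 mod 2 = 0
Codeword = 001010011100100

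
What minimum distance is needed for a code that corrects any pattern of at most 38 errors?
Correcting t errors requires d_min ≥ 2t + 1 = 2·38 + 1 = 77.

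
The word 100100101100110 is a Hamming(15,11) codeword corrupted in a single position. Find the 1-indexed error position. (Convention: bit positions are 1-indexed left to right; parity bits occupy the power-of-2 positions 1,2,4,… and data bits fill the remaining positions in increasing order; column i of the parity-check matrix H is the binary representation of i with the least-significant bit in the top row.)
Syndrome s = H · r^T (mod 2), r = 100100101100110:
  s[0] = (101010101010101)·(100100101100110) mod 2 = 1+0+0+0+0+0+1+0+1+0+0+0+1+0+0 mod 2 = 0
  s[1] = (011001100110011)·(100100101100110) mod 2 = 0+0+0+0+0+0+1+0+0+1+0+0+0+1+0 mod 2 = 1
  s[2] = (000111100001111)·(100100101100110) mod 2 = 0+0+0+1+0+0+1+0+0+0+0+0+1+1+0 mod 2 = 0
  s[3] = (000000011111111)·(100100101100110) mod 2 = 0+0+0+0+0+0+0+0+1+1+0+0+1+1+0 mod 2 = 0
Syndrome = 0100
Column i of H is the binary representation of i, so the syndrome is the binary index of the flipped bit.
Read s = 0100 with s[0] as LSB: 0·2^0 + 1·2^1 + 0·2^2 + 0·2^3 = 2.
Error is at bit position 2.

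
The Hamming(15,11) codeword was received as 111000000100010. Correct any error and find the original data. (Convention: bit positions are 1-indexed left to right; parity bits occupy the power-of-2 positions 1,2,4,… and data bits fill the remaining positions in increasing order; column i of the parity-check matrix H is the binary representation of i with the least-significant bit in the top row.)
Syndrome s = H · r^T (mod 2), r = 111000000100010:
  s[0] = (101010101010101)·(111000000100010) mod 2 = 1+0+1+0+0+0+0+0+0+0+0+0+0+0+0 mod 2 = 0
  s[1] = (011001100110011)·(111000000100010) mod 2 = 0+1+1+0+0+0+0+0+0+1+0+0+0+1+0 mod 2 = 0
  s[2] = (000111100001111)·(111000000100010) mod 2 = 0+0+0+0+0+0+0+0+0+0+0+0+0+1+0 mod 2 = 1
  s[3] = (000000011111111)·(111000000100010) mod 2 = 0+0+0+0+0+0+0+0+0+1+0+0+0+1+0 mod 2 = 0
Syndrome = 0010
Column 4 of H equals this syndrome → error at bit 4 (1-indexed).
Flip bit 4: 111000000100010 → 111100000100010
Extract data bits at positions {3,5,6,7,9,10,11,12,13,14,15}: 10000100010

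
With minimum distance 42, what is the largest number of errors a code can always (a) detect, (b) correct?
(a) Detection requires d_min ≥ e+1, so e ≤ d_min − 1 = 41.
(b) Correction requires d_min ≥ 2t+1, so t ≤ ⌊(d_min − 1)/2⌋ = ⌊41/2⌋ = 20.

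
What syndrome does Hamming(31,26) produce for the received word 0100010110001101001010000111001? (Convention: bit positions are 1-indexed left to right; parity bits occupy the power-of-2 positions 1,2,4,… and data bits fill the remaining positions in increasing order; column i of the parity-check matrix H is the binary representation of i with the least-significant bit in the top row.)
Syndrome s = H · r^T (mod 2), r = 0100010110001101001010000111001:
  s[0] = (1010101010101010101010101010101)·(0100010110001101001010000111001) mod 2 = 0+0+0+0+0+0+0+0+1+0+0+0+1+0+0+0+0+0+1+0+1+0+0+0+0+0+1+0+0+0+1 mod 2 = 0
  s[1] = (0110011001100110011001100110011)·(0100010110001101001010000111001) mod 2 = 0+1+0+0+0+1+0+0+0+0+0+0+0+1+0+0+0+0+1+0+0+0+0+0+0+1+1+0+0+0+1 mod 2 = 1
  s[2] = (0001111000011110000111100001111)·(0100010110001101001010000111001) mod 2 = 0+0+0+0+0+1+0+0+0+0+0+0+1+1+0+0+0+0+0+0+1+0+0+0+0+0+0+1+0+0+1 mod 2 = 0
  s[3] = (0000000111111110000000011111111)·(0100010110001101001010000111001) mod 2 = 0+0+0+0+0+0+0+1+1+0+0+0+1+1+0+0+0+0+0+0+0+0+0+0+0+1+1+1+0+0+1 mod 2 = 0
  s[4] = (0000000000000001111111111111111)·(0100010110001101001010000111001) mod 2 = 0+0+0+0+0+0+0+0+0+0+0+0+0+0+0+1+0+0+1+0+1+0+0+0+0+1+1+1+0+0+1 mod 2 = 1
Syndrome = 01001
Non-zero syndrome: error at position 18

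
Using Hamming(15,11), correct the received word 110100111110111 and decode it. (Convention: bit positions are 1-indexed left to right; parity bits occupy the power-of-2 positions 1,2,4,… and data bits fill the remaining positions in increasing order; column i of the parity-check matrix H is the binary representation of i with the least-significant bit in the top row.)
Syndrome s = H · r^T (mod 2), r = 110100111110111:
  s[0] = (101010101010101)·(110100111110111) mod 2 = 1+0+0+0+0+0+1+0+1+0+1+0+1+0+1 mod 2 = 0
  s[1] = (011001100110011)·(110100111110111) mod 2 = 0+1+0+0+0+0+1+0+0+1+1+0+0+1+1 mod 2 = 0
  s[2] = (000111100001111)·(110100111110111) mod 2 = 0+0+0+1+0+0+1+0+0+0+0+0+1+1+1 mod 2 = 1
  s[3] = (000000011111111)·(110100111110111) mod 2 = 0+0+0+0+0+0+0+1+1+1+1+0+1+1+1 mod 2 = 1
Syndrome = 0011
Column 12 of H equals this syndrome → error at bit 12 (1-indexed).
Flip bit 12: 110100111110111 → 110100111111111
Extract data bits at positions {3,5,6,7,9,10,11,12,13,14,15}: 00011111111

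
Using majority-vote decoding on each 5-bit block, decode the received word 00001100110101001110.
Split into 5-bit blocks and majority-vote each:
  block 1 = 00001: 1 ones, 4 zeros → 0
  block 2 = 10011: 3 ones, 2 zeros → 1
  block 3 = 01010: 2 ones, 3 zeros → 0
  block 4 = 01110: 3 ones, 2 zeros → 1
Decoded = 0101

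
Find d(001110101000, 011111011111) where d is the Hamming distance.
XOR = 010001110111, count of 1s = 7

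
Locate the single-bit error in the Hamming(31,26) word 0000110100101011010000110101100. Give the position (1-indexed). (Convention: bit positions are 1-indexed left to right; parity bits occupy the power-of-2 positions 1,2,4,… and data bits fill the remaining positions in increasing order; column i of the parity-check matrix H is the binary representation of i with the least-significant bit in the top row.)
Syndrome s = H · r^T (mod 2), r = 0000110100101011010000110101100:
  s[0] = (1010101010101010101010101010101)·(0000110100101011010000110101100) mod 2 = 0+0+0+0+1+0+0+0+0+0+1+0+1+0+1+0+0+0+0+0+0+0+1+0+0+0+0+0+1+0+0 mod 2 = 0
  s[1] = (0110011001100110011001100110011)·(0000110100101011010000110101100) mod 2 = 0+0+0+0+0+1+0+0+0+0+1+0+0+0+1+0+0+1+0+0+0+0+1+0+0+1+0+0+0+0+0 mod 2 = 0
  s[2] = (0001111000011110000111100001111)·(0000110100101011010000110101100) mod 2 = 0+0+0+0+1+1+0+0+0+0+0+0+1+0+1+0+0+0+0+0+0+0+1+0+0+0+0+1+1+0+0 mod 2 = 1
  s[3] = (0000000111111110000000011111111)·(0000110100101011010000110101100) mod 2 = 0+0+0+0+0+0+0+1+0+0+1+0+1+0+1+0+0+0+0+0+0+0+0+1+0+1+0+1+1+0+0 mod 2 = 0
  s[4] = (0000000000000001111111111111111)·(0000110100101011010000110101100) mod 2 = 0+0+0+0+0+0+0+0+0+0+0+0+0+0+0+1+0+1+0+0+0+0+1+1+0+1+0+1+1+0+0 mod 2 = 1
Syndrome = 00101
Column i of H is the binary representation of i, so the syndrome is the binary index of the flipped bit.
Read s = 00101 with s[0] as LSB: 0·2^0 + 0·2^1 + 1·2^2 + 0·2^3 + 1·2^4 = 20.
Error is at bit position 20.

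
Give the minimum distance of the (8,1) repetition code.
d_min = 8 (the only two codewords are 0…0 and 1…1, differing in all 8 positions).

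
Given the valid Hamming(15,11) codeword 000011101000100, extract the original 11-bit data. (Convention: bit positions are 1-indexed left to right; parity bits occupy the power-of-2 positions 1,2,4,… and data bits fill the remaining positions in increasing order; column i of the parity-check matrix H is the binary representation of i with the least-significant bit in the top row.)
Parity bits occupy power-of-2 positions; data bits are at positions {3,5,6,7,9,10,11,12,13,14,15} (1-indexed).
Extract: c[3]=0 c[5]=1 c[6]=1 c[7]=1 c[9]=1 c[10]=0 c[11]=0 c[12]=0 c[13]=1 c[14]=0 c[15]=0
Data = 01111000100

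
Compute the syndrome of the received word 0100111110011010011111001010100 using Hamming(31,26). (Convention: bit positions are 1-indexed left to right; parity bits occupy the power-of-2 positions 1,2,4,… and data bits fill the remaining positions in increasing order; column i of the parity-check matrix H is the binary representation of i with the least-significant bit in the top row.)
Syndrome s = H · r^T (mod 2), r = 0100111110011010011111001010100:
  s[0] = (1010101010101010101010101010101)·(0100111110011010011111001010100) mod 2 = 0+0+0+0+1+0+1+0+1+0+0+0+1+0+1+0+0+0+1+0+1+0+0+0+1+0+1+0+1+0+0 mod 2 = 0
  s[1] = (0110011001100110011001100110011)·(0100111110011010011111001010100) mod 2 = 0+1+0+0+0+1+1+0+0+0+0+0+0+0+1+0+0+1+1+0+0+1+0+0+0+0+1+0+0+0+0 mod 2 = 0
  s[2] = (0001111000011110000111100001111)·(0100111110011010011111001010100) mod 2 = 0+0+0+0+1+1+1+0+0+0+0+1+1+0+1+0+0+0+0+1+1+1+0+0+0+0+0+0+1+0+0 mod 2 = 0
  s[3] = (0000000111111110000000011111111)·(0100111110011010011111001010100) mod 2 = 0+0+0+0+0+0+0+1+1+0+0+1+1+0+1+0+0+0+0+0+0+0+0+0+1+0+1+0+1+0+0 mod 2 = 0
  s[4] = (0000000000000001111111111111111)·(0100111110011010011111001010100) mod 2 = 0+0+0+0+0+0+0+0+0+0+0+0+0+0+0+0+0+1+1+1+1+1+0+0+1+0+1+0+1+0+0 mod 2 = 0
Syndrome = 00000
s = 0: no error detected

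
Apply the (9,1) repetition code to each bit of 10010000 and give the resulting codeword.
Repeat each bit 9× and concatenate:
1→111111111  0→000000000  0→000000000  1→111111111  0→000000000  0→000000000  0→000000000  0→000000000
Codeword = 111111111000000000000000000111111111000000000000000000000000000000000000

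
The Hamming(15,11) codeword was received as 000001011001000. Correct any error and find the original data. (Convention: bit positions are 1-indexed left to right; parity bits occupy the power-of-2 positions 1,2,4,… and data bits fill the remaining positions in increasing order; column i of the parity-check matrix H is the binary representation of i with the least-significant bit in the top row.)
Syndrome s = H · r^T (mod 2), r = 000001011001000:
  s[0] = (101010101010101)·(000001011001000) mod 2 = 0+0+0+0+0+0+0+0+1+0+0+0+0+0+0 mod 2 = 1
  s[1] = (011001100110011)·(000001011001000) mod 2 = 0+0+0+0+0+1+0+0+0+0+0+0+0+0+0 mod 2 = 1
  s[2] = (000111100001111)·(000001011001000) mod 2 = 0+0+0+0+0+1+0+0+0+0+0+1+0+0+0 mod 2 = 0
  s[3] = (000000011111111)·(000001011001000) mod 2 = 0+0+0+0+0+0+0+1+1+0+0+1+0+0+0 mod 2 = 1
Syndrome = 1101
Column 11 of H equals this syndrome → error at bit 11 (1-indexed).
Flip bit 11: 000001011001000 → 000001011011000
Extract data bits at positions {3,5,6,7,9,10,11,12,13,14,15}: 00101011000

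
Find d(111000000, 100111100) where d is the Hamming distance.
XOR = 011111100, count of 1s = 6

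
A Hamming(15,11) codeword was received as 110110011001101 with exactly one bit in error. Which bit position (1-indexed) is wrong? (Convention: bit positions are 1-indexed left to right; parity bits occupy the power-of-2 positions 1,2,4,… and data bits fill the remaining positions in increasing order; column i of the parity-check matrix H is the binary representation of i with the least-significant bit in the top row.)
Syndrome s = H · r^T (mod 2), r = 110110011001101:
  s[0] = (101010101010101)·(110110011001101) mod 2 = 1+0+0+0+1+0+0+0+1+0+0+0+1+0+1 mod 2 = 1
  s[1] = (011001100110011)·(110110011001101) mod 2 = 0+1+0+0+0+0+0+0+0+0+0+0+0+0+1 mod 2 = 0
  s[2] = (000111100001111)·(110110011001101) mod 2 = 0+0+0+1+1+0+0+0+0+0+0+1+1+0+1 mod 2 = 1
  s[3] = (000000011111111)·(110110011001101) mod 2 = 0+0+0+0+0+0+0+1+1+0+0+1+1+0+1 mod 2 = 1
Syndrome = 1011
Column i of H is the binary representation of i, so the syndrome is the binary index of the flipped bit.
Read s = 1011 with s[0] as LSB: 1·2^0 + 0·2^1 + 1·2^2 + 1·2^3 = 13.
Error is at bit position 13.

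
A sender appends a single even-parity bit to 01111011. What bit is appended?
Sum of data bits: 0+1+1+1+1+0+1+1 = 6.
6 mod 2 = 0, so parity bit = 0.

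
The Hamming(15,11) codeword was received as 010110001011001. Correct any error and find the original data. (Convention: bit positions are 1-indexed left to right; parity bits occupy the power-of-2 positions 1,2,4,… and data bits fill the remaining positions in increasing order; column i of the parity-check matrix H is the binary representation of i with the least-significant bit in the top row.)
Syndrome s = H · r^T (mod 2), r = 010110001011001:
  s[0] = (101010101010101)·(010110001011001) mod 2 = 0+0+0+0+1+0+0+0+1+0+1+0+0+0+1 mod 2 = 0
  s[1] = (011001100110011)·(010110001011001) mod 2 = 0+1+0+0+0+0+0+0+0+0+1+0+0+0+1 mod 2 = 1
  s[2] = (000111100001111)·(010110001011001) mod 2 = 0+0+0+1+1+0+0+0+0+0+0+1+0+0+1 mod 2 = 0
  s[3] = (000000011111111)·(010110001011001) mod 2 = 0+0+0+0+0+0+0+0+1+0+1+1+0+0+1 mod 2 = 0
Syndrome = 0100
Column 2 of H equals this syndrome → error at bit 2 (1-indexed).
Flip bit 2: 010110001011001 → 000110001011001
Extract data bits at positions {3,5,6,7,9,10,11,12,13,14,15}: 01001011001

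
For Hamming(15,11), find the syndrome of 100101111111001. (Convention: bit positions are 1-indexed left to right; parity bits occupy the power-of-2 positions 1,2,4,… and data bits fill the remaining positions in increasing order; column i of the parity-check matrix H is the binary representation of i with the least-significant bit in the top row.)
Syndrome s = H · r^T (mod 2), r = 100101111111001:
  s[0] = (101010101010101)·(100101111111001) mod 2 = 1+0+0+0+0+0+1+0+1+0+1+0+0+0+1 mod 2 = 1
  s[1] = (011001100110011)·(100101111111001) mod 2 = 0+0+0+0+0+1+1+0+0+1+1+0+0+0+1 mod 2 = 1
  s[2] = (000111100001111)·(100101111111001) mod 2 = 0+0+0+1+0+1+1+0+0+0+0+1+0+0+1 mod 2 = 1
  s[3] = (000000011111111)·(100101111111001) mod 2 = 0+0+0+0+0+0+0+1+1+1+1+1+0+0+1 mod 2 = 0
Syndrome = 1110
Non-zero syndrome: error at position 7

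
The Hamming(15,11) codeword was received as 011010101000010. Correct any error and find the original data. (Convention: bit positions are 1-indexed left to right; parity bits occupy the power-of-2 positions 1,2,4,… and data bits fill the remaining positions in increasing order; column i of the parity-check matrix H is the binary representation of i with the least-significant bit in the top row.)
Syndrome s = H · r^T (mod 2), r = 011010101000010:
  s[0] = (101010101010101)·(011010101000010) mod 2 = 0+0+1+0+1+0+1+0+1+0+0+0+0+0+0 mod 2 = 0
  s[1] = (011001100110011)·(011010101000010) mod 2 = 0+1+1+0+0+0+1+0+0+0+0+0+0+1+0 mod 2 = 0
  s[2] = (000111100001111)·(011010101000010) mod 2 = 0+0+0+0+1+0+1+0+0+0+0+0+0+1+0 mod 2 = 1
  s[3] = (000000011111111)·(011010101000010) mod 2 = 0+0+0+0+0+0+0+0+1+0+0+0+0+1+0 mod 2 = 0
Syndrome = 0010
Column 4 of H equals this syndrome → error at bit 4 (1-indexed).
Flip bit 4: 011010101000010 → 011110101000010
Extract data bits at positions {3,5,6,7,9,10,11,12,13,14,15}: 11011000010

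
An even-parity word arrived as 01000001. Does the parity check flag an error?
Sum of received bits: 0+1+0+0+0+0+0+1 = 2; 2 mod 2 = 0. Result is 0 → no error detected.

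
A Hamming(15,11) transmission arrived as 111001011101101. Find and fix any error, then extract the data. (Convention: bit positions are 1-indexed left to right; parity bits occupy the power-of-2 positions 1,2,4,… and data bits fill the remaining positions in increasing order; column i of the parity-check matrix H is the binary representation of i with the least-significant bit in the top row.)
Syndrome s = H · r^T (mod 2), r = 111001011101101:
  s[0] = (101010101010101)·(111001011101101) mod 2 = 1+0+1+0+0+0+0+0+1+0+0+0+1+0+1 mod 2 = 1
  s[1] = (011001100110011)·(111001011101101) mod 2 = 0+1+1+0+0+1+0+0+0+1+0+0+0+0+1 mod 2 = 1
  s[2] = (000111100001111)·(111001011101101) mod 2 = 0+0+0+0+0+1+0+0+0+0+0+1+1+0+1 mod 2 = 0
  s[3] = (000000011111111)·(111001011101101) mod 2 = 0+0+0+0+0+0+0+1+1+1+0+1+1+0+1 mod 2 = 0
Syndrome = 1100
Column 3 of H equals this syndrome → error at bit 3 (1-indexed).
Flip bit 3: 111001011101101 → 110001011101101
Extract data bits at positions {3,5,6,7,9,10,11,12,13,14,15}: 00101101101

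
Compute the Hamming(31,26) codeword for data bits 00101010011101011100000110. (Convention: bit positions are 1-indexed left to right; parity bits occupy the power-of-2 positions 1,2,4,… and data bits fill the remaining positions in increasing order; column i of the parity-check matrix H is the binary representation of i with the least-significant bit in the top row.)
Codeword c = d · G (mod 2), d = 00101010011101011100000110:
  c[0] = d·G[:,0] = (00101010011101011100000110)·(11011010101101010101010101) mod 2 = 0+0+0+0+1+0+1+0+0+0+1+1+0+1+0+1+0+1+0+0+0+0+0+1+0+0 mod 2 = 0
  c[1] = d·G[:,1] = (00101010011101011100000110)·(10110110011011001100110011) mod 2 = 0+0+1+0+0+0+1+0+0+1+1+0+0+1+0+0+1+1+0+0+0+0+0+0+1+0 mod 2 = 0
  c[2] = d·G[:,2] = (00101010011101011100000110)·(10000000000000000000000000) mod 2 = 0+0+0+0+0+0+0+0+0+0+0+0+0+0+0+0+0+0+0+0+0+0+0+0+0+0 mod 2 = 0
  c[3] = d·G[:,3] = (00101010011101011100000110)·(01110001111000111100001111) mod 2 = 0+0+1+0+0+0+0+0+0+1+1+0+0+0+0+1+1+1+0+0+0+0+0+1+1+0 mod 2 = 0
  c[4] = d·G[:,4] = (00101010011101011100000110)·(01000000000000000000000000) mod 2 = 0+0+0+0+0+0+0+0+0+0+0+0+0+0+0+0+0+0+0+0+0+0+0+0+0+0 mod 2 = 0
  c[5] = d·G[:,5] = (00101010011101011100000110)·(00100000000000000000000000) mod 2 = 0+0+1+0+0+0+0+0+0+0+0+0+0+0+0+0+0+0+0+0+0+0+0+0+0+0 mod 2 = 1
  c[6] = d·G[:,6] = (00101010011101011100000110)·(00010000000000000000000000) mod 2 = 0+0+0+0+0+0+0+0+0+0+0+0+0+0+0+0+0+0+0+0+0+0+0+0+0+0 mod 2 = 0
  c[7] = d·G[:,7] = (00101010011101011100000110)·(00001111111000000011111111) mod 2 = 0+0+0+0+1+0+1+0+0+1+1+0+0+0+0+0+0+0+0+0+0+0+0+1+1+0 mod 2 = 0
  c[8] = d·G[:,8] = (00101010011101011100000110)·(00001000000000000000000000) mod 2 = 0+0+0+0+1+0+0+0+0+0+0+0+0+0+0+0+0+0+0+0+0+0+0+0+0+0 mod 2 = 1
  c[9] = d·G[:,9] = (00101010011101011100000110)·(00000100000000000000000000) mod 2 = 0+0+0+0+0+0+0+0+0+0+0+0+0+0+0+0+0+0+0+0+0+0+0+0+0+0 mod 2 = 0
  c[10] = d·G[:,10] = (00101010011101011100000110)·(00000010000000000000000000) mod 2 = 0+0+0+0+0+0+1+0+0+0+0+0+0+0+0+0+0+0+0+0+0+0+0+0+0+0 mod 2 = 1
  c[11] = d·G[:,11] = (00101010011101011100000110)·(00000001000000000000000000) mod 2 = 0+0+0+0+0+0+0+0+0+0+0+0+0+0+0+0+0+0+0+0+0+0+0+0+0+0 mod 2 = 0
  c[12] = d·G[:,12] = (00101010011101011100000110)·(00000000100000000000000000) mod 2 = 0+0+0+0+0+0+0+0+0+0+0+0+0+0+0+0+0+0+0+0+0+0+0+0+0+0 mod 2 = 0
  c[13] = d·G[:,13] = (00101010011101011100000110)·(00000000010000000000000000) mod 2 = 0+0+0+0+0+0+0+0+0+1+0+0+0+0+0+0+0+0+0+0+0+0+0+0+0+0 mod 2 = 1
  c[14] = d·G[:,14] = (00101010011101011100000110)·(00000000001000000000000000) mod 2 = 0+0+0+0+0+0+0+0+0+0+1+0+0+0+0+0+0+0+0+0+0+0+0+0+0+0 mod 2 = 1
  c[15] = d·G[:,15] = (00101010011101011100000110)·(00000000000111111111111111) mod 2 = 0+0+0+0+0+0+0+0+0+0+0+1+0+1+0+1+1+1+0+0+0+0+0+1+1+0 mod 2 = 1
  c[16] = d·G[:,16] = (00101010011101011100000110)·(00000000000100000000000000) mod 2 = 0+0+0+0+0+0+0+0+0+0+0+1+0+0+0+0+0+0+0+0+0+0+0+0+0+0 mod 2 = 1
  c[17] = d·G[:,17] = (00101010011101011100000110)·(00000000000010000000000000) mod 2 = 0+0+0+0+0+0+0+0+0+0+0+0+0+0+0+0+0+0+0+0+0+0+0+0+0+0 mod 2 = 0
  c[18] = d·G[:,18] = (00101010011101011100000110)·(00000000000001000000000000) mod 2 = 0+0+0+0+0+0+0+0+0+0+0+0+0+1+0+0+0+0+0+0+0+0+0+0+0+0 mod 2 = 1
  c[19] = d·G[:,19] = (00101010011101011100000110)·(00000000000000100000000000) mod 2 = 0+0+0+0+0+0+0+0+0+0+0+0+0+0+0+0+0+0+0+0+0+0+0+0+0+0 mod 2 = 0
  c[20] = d·G[:,20] = (00101010011101011100000110)·(00000000000000010000000000) mod 2 = 0+0+0+0+0+0+0+0+0+0+0+0+0+0+0+1+0+0+0+0+0+0+0+0+0+0 mod 2 = 1
  c[21] = d·G[:,21] = (00101010011101011100000110)·(00000000000000001000000000) mod 2 = 0+0+0+0+0+0+0+0+0+0+0+0+0+0+0+0+1+0+0+0+0+0+0+0+0+0 mod 2 = 1
  c[22] = d·G[:,22] = (00101010011101011100000110)·(00000000000000000100000000) mod 2 = 0+0+0+0+0+0+0+0+0+0+0+0+0+0+0+0+0+1+0+0+0+0+0+0+0+0 mod 2 = 1
  c[23] = d·G[:,23] = (00101010011101011100000110)·(00000000000000000010000000) mod 2 = 0+0+0+0+0+0+0+0+0+0+0+0+0+0+0+0+0+0+0+0+0+0+0+0+0+0 mod 2 = 0
  c[24] = d·G[:,24] = (00101010011101011100000110)·(00000000000000000001000000) mod 2 = 0+0+0+0+0+0+0+0+0+0+0+0+0+0+0+0+0+0+0+0+0+0+0+0+0+0 mod 2 = 0
  c[25] = d·G[:,25] = (00101010011101011100000110)·(00000000000000000000100000) mod 2 = 0+0+0+0+0+0+0+0+0+0+0+0+0+0+0+0+0+0+0+0+0+0+0+0+0+0 mod 2 = 0
  c[26] = d·G[:,26] = (00101010011101011100000110)·(00000000000000000000010000) mod 2 = 0+0+0+0+0+0+0+0+0+0+0+0+0+0+0+0+0+0+0+0+0+0+0+0+0+0 mod 2 = 0
  c[27] = d·G[:,27] = (00101010011101011100000110)·(00000000000000000000001000) mod 2 = 0+0+0+0+0+0+0+0+0+0+0+0+0+0+0+0+0+0+0+0+0+0+0+0+0+0 mod 2 = 0
  c[28] = d·G[:,28] = (00101010011101011100000110)·(00000000000000000000000100) mod 2 = 0+0+0+0+0+0+0+0+0+0+0+0+0+0+0+0+0+0+0+0+0+0+0+1+0+0 mod 2 = 1
  c[29] = d·G[:,29] = (00101010011101011100000110)·(00000000000000000000000010) mod 2 = 0+0+0+0+0+0+0+0+0+0+0+0+0+0+0+0+0+0+0+0+0+0+0+0+1+0 mod 2 = 1
  c[30] = d·G[:,30] = (00101010011101011100000110)·(00000000000000000000000001) mod 2 = 0+0+0+0+0+0+0+0+0+0+0+0+0+0+0+0+0+0+0+0+0+0+0+0+0+0 mod 2 = 0
Codeword = 0000010010100111101011100000110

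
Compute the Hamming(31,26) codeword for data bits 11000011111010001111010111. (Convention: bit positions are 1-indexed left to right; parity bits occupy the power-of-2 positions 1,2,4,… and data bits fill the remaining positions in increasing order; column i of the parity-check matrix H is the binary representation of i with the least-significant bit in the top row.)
Codeword c = d · G (mod 2), d = 11000011111010001111010111:
  c[0] = d·G[:,0] = (11000011111010001111010111)·(11011010101101010101010101) mod 2 = 1+1+0+0+0+0+1+0+1+0+1+0+0+0+0+0+0+1+0+1+0+1+0+1+0+1 mod 2 = 0
  c[1] = d·G[:,1] = (11000011111010001111010111)·(10110110011011001100110011) mod 2 = 1+0+0+0+0+0+1+0+0+1+1+0+1+0+0+0+1+1+0+0+0+1+0+0+1+1 mod 2 = 0
  c[2] = d·G[:,2] = (11000011111010001111010111)·(10000000000000000000000000) mod 2 = 1+0+0+0+0+0+0+0+0+0+0+0+0+0+0+0+0+0+0+0+0+0+0+0+0+0 mod 2 = 1
  c[3] = d·G[:,3] = (11000011111010001111010111)·(01110001111000111100001111) mod 2 = 0+1+0+0+0+0+0+1+1+1+1+0+0+0+0+0+1+1+0+0+0+0+0+1+1+1 mod 2 = 0
  c[4] = d·G[:,4] = (11000011111010001111010111)·(01000000000000000000000000) mod 2 = 0+1+0+0+0+0+0+0+0+0+0+0+0+0+0+0+0+0+0+0+0+0+0+0+0+0 mod 2 = 1
  c[5] = d·G[:,5] = (11000011111010001111010111)·(00100000000000000000000000) mod 2 = 0+0+0+0+0+0+0+0+0+0+0+0+0+0+0+0+0+0+0+0+0+0+0+0+0+0 mod 2 = 0
  c[6] = d·G[:,6] = (11000011111010001111010111)·(00010000000000000000000000) mod 2 = 0+0+0+0+0+0+0+0+0+0+0+0+0+0+0+0+0+0+0+0+0+0+0+0+0+0 mod 2 = 0
  c[7] = d·G[:,7] = (11000011111010001111010111)·(00001111111000000011111111) mod 2 = 0+0+0+0+0+0+1+1+1+1+1+0+0+0+0+0+0+0+1+1+0+1+0+1+1+1 mod 2 = 1
  c[8] = d·G[:,8] = (11000011111010001111010111)·(00001000000000000000000000) mod 2 = 0+0+0+0+0+0+0+0+0+0+0+0+0+0+0+0+0+0+0+0+0+0+0+0+0+0 mod 2 = 0
  c[9] = d·G[:,9] = (11000011111010001111010111)·(00000100000000000000000000) mod 2 = 0+0+0+0+0+0+0+0+0+0+0+0+0+0+0+0+0+0+0+0+0+0+0+0+0+0 mod 2 = 0
  c[10] = d·G[:,10] = (11000011111010001111010111)·(00000010000000000000000000) mod 2 = 0+0+0+0+0+0+1+0+0+0+0+0+0+0+0+0+0+0+0+0+0+0+0+0+0+0 mod 2 = 1
  c[11] = d·G[:,11] = (11000011111010001111010111)·(00000001000000000000000000) mod 2 = 0+0+0+0+0+0+0+1+0+0+0+0+0+0+0+0+0+0+0+0+0+0+0+0+0+0 mod 2 = 1
  c[12] = d·G[:,12] = (11000011111010001111010111)·(00000000100000000000000000) mod 2 = 0+0+0+0+0+0+0+0+1+0+0+0+0+0+0+0+0+0+0+0+0+0+0+0+0+0 mod 2 = 1
  c[13] = d·G[:,13] = (11000011111010001111010111)·(00000000010000000000000000) mod 2 = 0+0+0+0+0+0+0+0+0+1+0+0+0+0+0+0+0+0+0+0+0+0+0+0+0+0 mod 2 = 1
  c[14] = d·G[:,14] = (11000011111010001111010111)·(00000000001000000000000000) mod 2 = 0+0+0+0+0+0+0+0+0+0+1+0+0+0+0+0+0+0+0+0+0+0+0+0+0+0 mod 2 = 1
  c[15] = d·G[:,15] = (11000011111010001111010111)·(00000000000111111111111111) mod 2 = 0+0+0+0+0+0+0+0+0+0+0+0+1+0+0+0+1+1+1+1+0+1+0+1+1+1 mod 2 = 1
  c[16] = d·G[:,16] = (11000011111010001111010111)·(00000000000100000000000000) mod 2 = 0+0+0+0+0+0+0+0+0+0+0+0+0+0+0+0+0+0+0+0+0+0+0+0+0+0 mod 2 = 0
  c[17] = d·G[:,17] = (11000011111010001111010111)·(00000000000010000000000000) mod 2 = 0+0+0+0+0+0+0+0+0+0+0+0+1+0+0+0+0+0+0+0+0+0+0+0+0+0 mod 2 = 1
  c[18] = d·G[:,18] = (11000011111010001111010111)·(00000000000001000000000000) mod 2 = 0+0+0+0+0+0+0+0+0+0+0+0+0+0+0+0+0+0+0+0+0+0+0+0+0+0 mod 2 = 0
  c[19] = d·G[:,19] = (11000011111010001111010111)·(00000000000000100000000000) mod 2 = 0+0+0+0+0+0+0+0+0+0+0+0+0+0+0+0+0+0+0+0+0+0+0+0+0+0 mod 2 = 0
  c[20] = d·G[:,20] = (11000011111010001111010111)·(00000000000000010000000000) mod 2 = 0+0+0+0+0+0+0+0+0+0+0+0+0+0+0+0+0+0+0+0+0+0+0+0+0+0 mod 2 = 0
  c[21] = d·G[:,21] = (11000011111010001111010111)·(00000000000000001000000000) mod 2 = 0+0+0+0+0+0+0+0+0+0+0+0+0+0+0+0+1+0+0+0+0+0+0+0+0+0 mod 2 = 1
  c[22] = d·G[:,22] = (11000011111010001111010111)·(00000000000000000100000000) mod 2 = 0+0+0+0+0+0+0+0+0+0+0+0+0+0+0+0+0+1+0+0+0+0+0+0+0+0 mod 2 = 1
  c[23] = d·G[:,23] = (11000011111010001111010111)·(00000000000000000010000000) mod 2 = 0+0+0+0+0+0+0+0+0+0+0+0+0+0+0+0+0+0+1+0+0+0+0+0+0+0 mod 2 = 1
  c[24] = d·G[:,24] = (11000011111010001111010111)·(00000000000000000001000000) mod 2 = 0+0+0+0+0+0+0+0+0+0+0+0+0+0+0+0+0+0+0+1+0+0+0+0+0+0 mod 2 = 1
  c[25] = d·G[:,25] = (11000011111010001111010111)·(00000000000000000000100000) mod 2 = 0+0+0+0+0+0+0+0+0+0+0+0+0+0+0+0+0+0+0+0+0+0+0+0+0+0 mod 2 = 0
  c[26] = d·G[:,26] = (11000011111010001111010111)·(00000000000000000000010000) mod 2 = 0+0+0+0+0+0+0+0+0+0+0+0+0+0+0+0+0+0+0+0+0+1+0+0+0+0 mod 2 = 1
  c[27] = d·G[:,27] = (11000011111010001111010111)·(00000000000000000000001000) mod 2 = 0+0+0+0+0+0+0+0+0+0+0+0+0+0+0+0+0+0+0+0+0+0+0+0+0+0 mod 2 = 0
  c[28] = d·G[:,28] = (11000011111010001111010111)·(00000000000000000000000100) mod 2 = 0+0+0+0+0+0+0+0+0+0+0+0+0+0+0+0+0+0+0+0+0+0+0+1+0+0 mod 2 = 1
  c[29] = d·G[:,29] = (11000011111010001111010111)·(00000000000000000000000010) mod 2 = 0+0+0+0+0+0+0+0+0+0+0+0+0+0+0+0+0+0+0+0+0+0+0+0+1+0 mod 2 = 1
  c[30] = d·G[:,30] = (11000011111010001111010111)·(00000000000000000000000001) mod 2 = 0+0+0+0+0+0+0+0+0+0+0+0+0+0+0+0+0+0+0+0+0+0+0+0+0+1 mod 2 = 1
Codeword = 0010100100111111010001111010111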